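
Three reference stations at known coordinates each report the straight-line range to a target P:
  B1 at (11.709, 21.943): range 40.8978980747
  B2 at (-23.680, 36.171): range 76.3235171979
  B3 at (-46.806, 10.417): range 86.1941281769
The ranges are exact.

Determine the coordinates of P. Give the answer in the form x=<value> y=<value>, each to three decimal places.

x=36.860 y=-10.307

eq1: (x − 11.709)² + (y − 21.943)² = 40.8978980747²
eq2: (x + 23.680)² + (y − 36.171)² = 76.3235171979²
eq3: (x + 46.806)² + (y − 10.417)² = 86.1941281769²
eq2−eq3, eq2−eq1 (x²,y² cancel):
  -46.252·x − 51.508·y = -1173.916571
  70.778·x − 28.456·y = 2902.153500
det = -46.252·-28.456 − -51.508·70.778 = 4961.780136
x = (-1173.916571·-28.456 − -51.508·2902.153500) / 4961.780136 = 36.859572
y = (-46.252·2902.153500 − -1173.916571·70.778) / 4961.780136 = -10.307377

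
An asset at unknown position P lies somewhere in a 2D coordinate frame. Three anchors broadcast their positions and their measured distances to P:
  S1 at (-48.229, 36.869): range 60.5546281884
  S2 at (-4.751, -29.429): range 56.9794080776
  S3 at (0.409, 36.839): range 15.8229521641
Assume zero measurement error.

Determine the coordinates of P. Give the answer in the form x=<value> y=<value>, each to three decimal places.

x=11.205 y=25.271

eq1: (x + 48.229)² + (y − 36.869)² = 60.5546281884²
eq2: (x + 4.751)² + (y + 29.429)² = 56.9794080776²
eq3: (x − 0.409)² + (y − 36.839)² = 15.8229521641²
eq1−eq3, eq1−eq2 (x²,y² cancel):
  97.276·x − 0.060·y = 1088.416780
  86.956·x − 132.596·y = -2376.511510
det = 97.276·-132.596 − -0.060·86.956 = -12893.191136
x = (1088.416780·-132.596 − -0.060·-2376.511510) / -12893.191136 = 11.204542
y = (97.276·-2376.511510 − 1088.416780·86.956) / -12893.191136 = 25.270850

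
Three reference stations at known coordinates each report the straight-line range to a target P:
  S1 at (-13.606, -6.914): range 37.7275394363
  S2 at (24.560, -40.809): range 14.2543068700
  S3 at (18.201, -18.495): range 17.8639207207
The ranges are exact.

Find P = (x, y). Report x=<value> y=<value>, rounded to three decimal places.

x=11.516 y=-35.061

eq1: (x + 13.606)² + (y + 6.914)² = 37.7275394363²
eq2: (x − 24.560)² + (y + 40.809)² = 14.2543068700²
eq3: (x − 18.201)² + (y + 18.495)² = 17.8639207207²
eq1−eq3, eq1−eq2 (x²,y² cancel):
  63.614·x − 23.162·y = 1544.662362
  76.332·x − 67.790·y = 3255.823417
det = 63.614·-67.790 − -23.162·76.332 = -2544.391276
x = (1544.662362·-67.790 − -23.162·3255.823417) / -2544.391276 = 11.516027
y = (63.614·3255.823417 − 1544.662362·76.332) / -2544.391276 = -35.060953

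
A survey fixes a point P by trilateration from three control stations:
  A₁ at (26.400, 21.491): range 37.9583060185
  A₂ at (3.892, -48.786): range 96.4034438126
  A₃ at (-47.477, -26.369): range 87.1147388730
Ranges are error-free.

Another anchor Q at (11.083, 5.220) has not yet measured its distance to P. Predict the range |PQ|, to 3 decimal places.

eq1: (x − 26.400)² + (y − 21.491)² = 37.9583060185²
eq2: (x − 3.892)² + (y + 48.786)² = 96.4034438126²
eq3: (x + 47.477)² + (y + 26.369)² = 87.1147388730²
eq3−eq2, eq3−eq1 (x²,y² cancel):
  102.738·x − 44.834·y = -2258.814480
  147.754·x + 95.720·y = 4357.578124
det = 102.738·95.720 − -44.834·147.754 = 16458.484196
x = (-2258.814480·95.720 − -44.834·4357.578124) / 16458.484196 = -1.266585
y = (102.738·4357.578124 − -2258.814480·147.754) / 16458.484196 = 47.479326
|P − Q| = √((-1.266585 − 11.083)² + (47.479326 − 5.220)²) = 44.026843

44.027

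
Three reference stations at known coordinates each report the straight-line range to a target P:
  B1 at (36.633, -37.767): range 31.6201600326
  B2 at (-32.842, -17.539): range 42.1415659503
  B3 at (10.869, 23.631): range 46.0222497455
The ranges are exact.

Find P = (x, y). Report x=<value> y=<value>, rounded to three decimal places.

eq1: (x − 36.633)² + (y + 37.767)² = 31.6201600326²
eq2: (x + 32.842)² + (y + 17.539)² = 42.1415659503²
eq3: (x − 10.869)² + (y − 23.631)² = 46.0222497455²
eq2−eq3, eq2−eq1 (x²,y² cancel):
  87.422·x + 82.340·y = -1051.790054
  138.950·x − 40.456·y = 2158.186553
det = 87.422·-40.456 − 82.340·138.950 = -14977.887432
x = (-1051.790054·-40.456 − 82.340·2158.186553) / -14977.887432 = 9.023560
y = (87.422·2158.186553 − -1051.790054·138.950) / -14977.887432 = -22.354235

x=9.024 y=-22.354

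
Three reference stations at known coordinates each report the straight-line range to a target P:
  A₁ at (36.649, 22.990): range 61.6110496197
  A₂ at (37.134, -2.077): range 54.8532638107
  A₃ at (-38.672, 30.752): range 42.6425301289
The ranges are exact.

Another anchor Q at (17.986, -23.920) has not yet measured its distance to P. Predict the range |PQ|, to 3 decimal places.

39.672

eq1: (x − 36.649)² + (y − 22.990)² = 61.6110496197²
eq2: (x − 37.134)² + (y + 2.077)² = 54.8532638107²
eq3: (x + 38.672)² + (y − 30.752)² = 42.6425301289²
eq3−eq1, eq3−eq2 (x²,y² cancel):
  150.642·x − 15.524·y = -2547.055846
  151.612·x − 65.658·y = -2248.456378
det = 150.642·-65.658 − -15.524·151.612 = -7537.227748
x = (-2547.055846·-65.658 − -15.524·-2248.456378) / -7537.227748 = -17.556794
y = (150.642·-2248.456378 − -2547.055846·151.612) / -7537.227748 = -6.295719
|P − Q| = √((-17.556794 − 17.986)² + (-6.295719 − -23.920)²) = 39.672478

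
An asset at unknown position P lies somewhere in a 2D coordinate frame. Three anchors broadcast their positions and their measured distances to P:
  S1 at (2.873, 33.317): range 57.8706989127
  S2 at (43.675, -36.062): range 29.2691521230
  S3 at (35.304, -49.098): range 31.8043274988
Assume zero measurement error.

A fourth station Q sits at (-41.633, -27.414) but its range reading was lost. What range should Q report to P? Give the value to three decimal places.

eq1: (x − 2.873)² + (y − 33.317)² = 57.8706989127²
eq2: (x − 43.675)² + (y + 36.062)² = 29.2691521230²
eq3: (x − 35.304)² + (y + 49.098)² = 31.8043274988²
eq3−eq1, eq3−eq2 (x²,y² cancel):
  -64.862·x + 164.830·y = -4876.211947
  16.742·x + 26.072·y = -294.180569
det = -64.862·26.072 − 164.830·16.742 = -4450.665924
x = (-4876.211947·26.072 − 164.830·-294.180569) / -4450.665924 = 17.669898
y = (-64.862·-294.180569 − -4876.211947·16.742) / -4450.665924 = -22.630025
|P − Q| = √((17.669898 − -41.633)² + (-22.630025 − -27.414)²) = 59.495548

59.496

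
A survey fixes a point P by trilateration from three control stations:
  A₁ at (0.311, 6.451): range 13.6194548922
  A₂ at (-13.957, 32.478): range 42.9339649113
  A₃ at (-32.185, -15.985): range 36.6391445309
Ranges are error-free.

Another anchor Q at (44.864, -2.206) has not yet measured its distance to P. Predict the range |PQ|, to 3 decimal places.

41.827

eq1: (x − 0.311)² + (y − 6.451)² = 13.6194548922²
eq2: (x + 13.957)² + (y − 32.478)² = 42.9339649113²
eq3: (x + 32.185)² + (y + 15.985)² = 36.6391445309²
eq2−eq1, eq2−eq3 (x²,y² cancel):
  28.536·x − 52.054·y = 449.929580
  -36.456·x − 96.926·y = 542.674548
det = 28.536·-96.926 − -52.054·-36.456 = -4663.560960
x = (449.929580·-96.926 − -52.054·542.674548) / -4663.560960 = 3.293941
y = (28.536·542.674548 − 449.929580·-36.456) / -4663.560960 = -6.837778
|P − Q| = √((3.293941 − 44.864)² + (-6.837778 − -2.206)²) = 41.827302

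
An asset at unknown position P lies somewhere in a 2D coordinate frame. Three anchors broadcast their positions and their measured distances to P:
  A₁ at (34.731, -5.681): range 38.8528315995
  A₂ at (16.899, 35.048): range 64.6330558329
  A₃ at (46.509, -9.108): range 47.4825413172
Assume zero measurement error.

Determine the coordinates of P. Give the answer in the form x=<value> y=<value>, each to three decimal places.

x=2.976 y=-28.068

eq1: (x − 34.731)² + (y + 5.681)² = 38.8528315995²
eq2: (x − 16.899)² + (y − 35.048)² = 64.6330558329²
eq3: (x − 46.509)² + (y + 9.108)² = 47.4825413172²
eq2−eq3, eq2−eq1 (x²,y² cancel):
  59.220·x − 88.312·y = 2654.944416
  35.664·x − 81.458·y = 2392.467000
det = 59.220·-81.458 − -88.312·35.664 = -1674.383592
x = (2654.944416·-81.458 − -88.312·2392.467000) / -1674.383592 = 2.975971
y = (59.220·2392.467000 − 2654.944416·35.664) / -1674.383592 = -28.067617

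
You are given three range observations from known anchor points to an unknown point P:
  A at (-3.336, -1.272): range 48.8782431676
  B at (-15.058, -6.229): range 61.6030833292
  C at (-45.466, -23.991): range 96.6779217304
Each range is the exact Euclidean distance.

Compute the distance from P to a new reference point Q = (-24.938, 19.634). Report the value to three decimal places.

eq1: (x + 3.336)² + (y + 1.272)² = 48.8782431676²
eq2: (x + 15.058)² + (y + 6.229)² = 61.6030833292²
eq3: (x + 45.466)² + (y + 23.991)² = 96.6779217304²
eq3−eq2, eq3−eq1 (x²,y² cancel):
  60.816·x + 35.524·y = 3174.499242
  84.260·x + 45.438·y = 4327.559538
det = 60.816·45.438 − 35.524·84.260 = -229.894832
x = (3174.499242·45.438 − 35.524·4327.559538) / -229.894832 = 41.276824
y = (60.816·4327.559538 − 3174.499242·84.260) / -229.894832 = 18.697442
|P − Q| = √((41.276824 − -24.938)² + (18.697442 − 19.634)²) = 66.221447

66.221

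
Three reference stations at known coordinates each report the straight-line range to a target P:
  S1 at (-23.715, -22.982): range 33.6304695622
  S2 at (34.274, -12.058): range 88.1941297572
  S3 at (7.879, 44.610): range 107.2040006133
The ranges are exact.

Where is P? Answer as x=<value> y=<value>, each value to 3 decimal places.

x=-46.314 y=-47.888

eq1: (x + 23.715)² + (y + 22.982)² = 33.6304695622²
eq2: (x − 34.274)² + (y + 12.058)² = 88.1941297572²
eq3: (x − 7.879)² + (y − 44.610)² = 107.2040006133²
eq1−eq3, eq1−eq2 (x²,y² cancel):
  63.188·x + 135.184·y = -9400.132073
  115.978·x + 21.848·y = -6417.667150
det = 63.188·21.848 − 135.184·115.978 = -14297.838528
x = (-9400.132073·21.848 − 135.184·-6417.667150) / -14297.838528 = -46.314121
y = (63.188·-6417.667150 − -9400.132073·115.978) / -14297.838528 = -47.887586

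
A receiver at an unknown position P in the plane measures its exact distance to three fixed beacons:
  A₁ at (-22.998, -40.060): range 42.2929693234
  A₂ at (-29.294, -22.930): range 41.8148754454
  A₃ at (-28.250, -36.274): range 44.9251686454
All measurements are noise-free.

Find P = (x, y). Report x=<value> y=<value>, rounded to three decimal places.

x=11.993 y=-16.304

eq1: (x + 22.998)² + (y + 40.060)² = 42.2929693234²
eq2: (x + 29.294)² + (y + 22.930)² = 41.8148754454²
eq3: (x + 28.250)² + (y + 36.274)² = 44.9251686454²
eq2−eq1, eq2−eq3 (x²,y² cancel):
  12.592·x − 34.260·y = 709.576822
  2.088·x − 26.688·y = 460.155271
det = 12.592·-26.688 − -34.260·2.088 = -264.520416
x = (709.576822·-26.688 − -34.260·460.155271) / -264.520416 = 11.992521
y = (12.592·460.155271 − 709.576822·2.088) / -264.520416 = -16.303765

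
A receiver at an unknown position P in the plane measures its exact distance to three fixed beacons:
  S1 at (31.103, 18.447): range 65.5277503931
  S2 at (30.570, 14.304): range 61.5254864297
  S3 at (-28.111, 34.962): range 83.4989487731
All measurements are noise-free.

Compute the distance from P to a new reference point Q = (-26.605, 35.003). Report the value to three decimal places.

eq1: (x − 31.103)² + (y − 18.447)² = 65.5277503931²
eq2: (x − 30.570)² + (y − 14.304)² = 61.5254864297²
eq3: (x + 28.111)² + (y − 34.962)² = 83.4989487731²
eq2−eq3, eq2−eq1 (x²,y² cancel):
  -117.362·x + 41.316·y = -2313.248517
  1.066·x + 8.286·y = -339.941489
det = -117.362·8.286 − 41.316·1.066 = -1016.504388
x = (-2313.248517·8.286 − 41.316·-339.941489) / -1016.504388 = 5.039383
y = (-117.362·-339.941489 − -2313.248517·1.066) / -1016.504388 = -41.674327
|P − Q| = √((5.039383 − -26.605)² + (-41.674327 − 35.003)²) = 82.950463

82.950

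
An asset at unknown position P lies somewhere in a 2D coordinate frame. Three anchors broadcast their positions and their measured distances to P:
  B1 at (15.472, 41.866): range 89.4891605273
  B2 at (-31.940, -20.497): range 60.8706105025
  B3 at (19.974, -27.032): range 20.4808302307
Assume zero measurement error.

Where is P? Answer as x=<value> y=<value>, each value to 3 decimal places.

eq1: (x − 15.472)² + (y − 41.866)² = 89.4891605273²
eq2: (x + 31.940)² + (y + 20.497)² = 60.8706105025²
eq3: (x − 19.974)² + (y + 27.032)² = 20.4808302307²
eq2−eq3, eq2−eq1 (x²,y² cancel):
  103.828·x − 13.070·y = 2975.165907
  94.824·x + 124.726·y = -3751.224498
det = 103.828·124.726 − -13.070·94.824 = 14189.400808
x = (2975.165907·124.726 − -13.070·-3751.224498) / 14189.400808 = 22.696662
y = (103.828·-3751.224498 − 2975.165907·94.824) / 14189.400808 = -47.331052

x=22.697 y=-47.331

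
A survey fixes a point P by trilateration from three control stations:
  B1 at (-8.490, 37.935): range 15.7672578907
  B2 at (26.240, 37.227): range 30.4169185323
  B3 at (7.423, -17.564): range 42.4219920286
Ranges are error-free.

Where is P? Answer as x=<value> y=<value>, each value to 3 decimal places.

eq1: (x + 8.490)² + (y − 37.935)² = 15.7672578907²
eq2: (x − 26.240)² + (y − 37.227)² = 30.4169185323²
eq3: (x − 7.423)² + (y + 17.564)² = 42.4219920286²
eq2−eq3, eq2−eq1 (x²,y² cancel):
  -37.634·x − 109.582·y = -2585.228579
  -69.460·x + 1.416·y = 113.339708
det = -37.634·1.416 − -109.582·-69.460 = -7664.855464
x = (-2585.228579·1.416 − -109.582·113.339708) / -7664.855464 = -1.142788
y = (-37.634·113.339708 − -2585.228579·-69.460) / -7664.855464 = 23.984197

x=-1.143 y=23.984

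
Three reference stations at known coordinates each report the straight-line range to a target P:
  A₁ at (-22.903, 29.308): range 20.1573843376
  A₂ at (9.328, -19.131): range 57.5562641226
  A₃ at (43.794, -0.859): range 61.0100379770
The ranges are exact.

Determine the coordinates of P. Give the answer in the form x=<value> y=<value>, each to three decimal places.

eq1: (x + 22.903)² + (y − 29.308)² = 20.1573843376²
eq2: (x − 9.328)² + (y + 19.131)² = 57.5562641226²
eq3: (x − 43.794)² + (y + 0.859)² = 61.0100379770²
eq3−eq2, eq3−eq1 (x²,y² cancel):
  -68.932·x − 36.544·y = -1056.144378
  -133.394·x + 60.334·y = 2780.758547
det = -68.932·60.334 − -36.544·-133.394 = -9033.693624
x = (-1056.144378·60.334 − -36.544·2780.758547) / -9033.693624 = -4.195252
y = (-68.932·2780.758547 − -1056.144378·-133.394) / -9033.693624 = 36.814019

x=-4.195 y=36.814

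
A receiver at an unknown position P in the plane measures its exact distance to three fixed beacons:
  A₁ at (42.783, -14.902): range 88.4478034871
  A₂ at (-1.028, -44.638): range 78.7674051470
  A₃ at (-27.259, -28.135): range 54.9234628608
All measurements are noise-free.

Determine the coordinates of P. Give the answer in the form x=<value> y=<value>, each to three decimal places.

x=-35.557 y=26.158

eq1: (x − 42.783)² + (y + 14.902)² = 88.4478034871²
eq2: (x + 1.028)² + (y + 44.638)² = 78.7674051470²
eq3: (x + 27.259)² + (y + 28.135)² = 54.9234628608²
eq2−eq3, eq2−eq1 (x²,y² cancel):
  -52.462·x + 33.006·y = 2728.740819
  87.622·x + 59.472·y = -1559.862963
det = -52.462·59.472 − 33.006·87.622 = -6012.071796
x = (2728.740819·59.472 − 33.006·-1559.862963) / -6012.071796 = -35.556547
y = (-52.462·-1559.862963 − 2728.740819·87.622) / -6012.071796 = 26.158070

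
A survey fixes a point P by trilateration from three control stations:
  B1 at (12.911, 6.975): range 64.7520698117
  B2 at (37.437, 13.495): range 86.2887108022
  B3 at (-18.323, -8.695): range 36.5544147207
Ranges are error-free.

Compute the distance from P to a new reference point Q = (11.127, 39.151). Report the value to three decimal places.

eq1: (x − 12.911)² + (y − 6.975)² = 64.7520698117²
eq2: (x − 37.437)² + (y − 13.495)² = 86.2887108022²
eq3: (x + 18.323)² + (y + 8.695)² = 36.5544147207²
eq2−eq3, eq2−eq1 (x²,y² cancel):
  -111.520·x − 44.380·y = 4937.207736
  -49.052·x − 13.040·y = 1884.611619
det = -111.520·-13.040 − -44.380·-49.052 = -722.706960
x = (4937.207736·-13.040 − -44.380·1884.611619) / -722.706960 = -26.646865
y = (-111.520·1884.611619 − 4937.207736·-49.052) / -722.706960 = -44.289080
|P − Q| = √((-26.646865 − 11.127)² + (-44.289080 − 39.151)²) = 91.592094

91.592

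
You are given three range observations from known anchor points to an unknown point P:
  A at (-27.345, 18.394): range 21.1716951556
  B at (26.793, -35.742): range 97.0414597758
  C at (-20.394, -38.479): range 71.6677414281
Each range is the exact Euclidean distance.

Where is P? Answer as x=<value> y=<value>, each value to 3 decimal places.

x=-45.964 y=28.472

eq1: (x + 27.345)² + (y − 18.394)² = 21.1716951556²
eq2: (x − 26.793)² + (y + 35.742)² = 97.0414597758²
eq3: (x + 20.394)² + (y + 38.479)² = 71.6677414281²
eq3−eq2, eq3−eq1 (x²,y² cancel):
  94.374·x + 5.474·y = -4181.973018
  -13.902·x + 113.746·y = 3877.564070
det = 94.374·113.746 − 5.474·-13.902 = 10810.764552
x = (-4181.973018·113.746 − 5.474·3877.564070) / 10810.764552 = -45.964232
y = (94.374·3877.564070 − -4181.973018·-13.902) / 10810.764552 = 28.471940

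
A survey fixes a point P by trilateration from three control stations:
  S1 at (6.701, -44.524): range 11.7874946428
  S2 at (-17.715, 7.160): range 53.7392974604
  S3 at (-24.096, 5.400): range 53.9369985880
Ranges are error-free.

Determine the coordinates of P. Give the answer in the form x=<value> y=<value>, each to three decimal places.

eq1: (x − 6.701)² + (y + 44.524)² = 11.7874946428²
eq2: (x + 17.715)² + (y − 7.160)² = 53.7392974604²
eq3: (x + 24.096)² + (y − 5.400)² = 53.9369985880²
eq1−eq3, eq1−eq2 (x²,y² cancel):
  -61.594·x + 99.848·y = -4187.767548
  -48.832·x + 103.368·y = -4411.170214
det = -61.594·103.368 − 99.848·-48.832 = -1491.071056
x = (-4187.767548·103.368 − 99.848·-4411.170214) / -1491.071056 = -5.073781
y = (-61.594·-4411.170214 − -4187.767548·-48.832) / -1491.071056 = -45.071328

x=-5.074 y=-45.071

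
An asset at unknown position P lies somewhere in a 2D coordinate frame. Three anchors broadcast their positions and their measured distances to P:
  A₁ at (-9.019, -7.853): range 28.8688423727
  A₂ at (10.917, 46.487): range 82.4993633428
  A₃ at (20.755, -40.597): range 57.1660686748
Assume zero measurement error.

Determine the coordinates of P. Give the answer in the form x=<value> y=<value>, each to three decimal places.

x=-33.621 y=-22.957

eq1: (x + 9.019)² + (y + 7.853)² = 28.8688423727²
eq2: (x − 10.917)² + (y − 46.487)² = 82.4993633428²
eq3: (x − 20.755)² + (y + 40.597)² = 57.1660686748²
eq1−eq2, eq1−eq3 (x²,y² cancel):
  39.872·x + 108.680·y = -3835.524804
  59.548·x − 65.488·y = -498.674884
det = 39.872·-65.488 − 108.680·59.548 = -9082.814176
x = (-3835.524804·-65.488 − 108.680·-498.674884) / -9082.814176 = -33.621390
y = (39.872·-498.674884 − -3835.524804·59.548) / -9082.814176 = -22.957055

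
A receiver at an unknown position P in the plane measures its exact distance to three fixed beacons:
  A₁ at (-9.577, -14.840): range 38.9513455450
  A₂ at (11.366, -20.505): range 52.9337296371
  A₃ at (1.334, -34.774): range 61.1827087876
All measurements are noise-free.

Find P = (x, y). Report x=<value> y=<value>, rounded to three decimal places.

eq1: (x + 9.577)² + (y + 14.840)² = 38.9513455450²
eq2: (x − 11.366)² + (y + 20.505)² = 52.9337296371²
eq3: (x − 1.334)² + (y + 34.774)² = 61.1827087876²
eq2−eq1, eq2−eq3 (x²,y² cancel):
  -41.886·x + 11.330·y = 1047.075962
  -20.064·x − 28.538·y = -279.974470
det = -41.886·-28.538 − 11.330·-20.064 = 1422.667788
x = (1047.075962·-28.538 − 11.330·-279.974470) / 1422.667788 = -18.774125
y = (-41.886·-279.974470 − 1047.075962·-20.064) / 1422.667788 = 23.009970

x=-18.774 y=23.010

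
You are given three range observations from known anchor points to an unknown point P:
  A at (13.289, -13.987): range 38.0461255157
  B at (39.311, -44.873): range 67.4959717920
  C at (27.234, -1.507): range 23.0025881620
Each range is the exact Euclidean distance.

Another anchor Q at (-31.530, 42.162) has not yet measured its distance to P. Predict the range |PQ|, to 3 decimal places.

62.091

eq1: (x − 13.289)² + (y + 13.987)² = 38.0461255157²
eq2: (x − 39.311)² + (y + 44.873)² = 67.4959717920²
eq3: (x − 27.234)² + (y + 1.507)² = 23.0025881620²
eq2−eq3, eq2−eq1 (x²,y² cancel):
  -24.154·x + 86.732·y = 1211.608101
  -52.044·x + 61.772·y = -78.508619
det = -24.154·61.772 − 86.732·-52.044 = 3021.839320
x = (1211.608101·61.772 − 86.732·-78.508619) / 3021.839320 = 27.020849
y = (-24.154·-78.508619 − 1211.608101·-52.044) / 3021.839320 = 21.494601
|P − Q| = √((27.020849 − -31.530)² + (21.494601 − 42.162)²) = 62.091411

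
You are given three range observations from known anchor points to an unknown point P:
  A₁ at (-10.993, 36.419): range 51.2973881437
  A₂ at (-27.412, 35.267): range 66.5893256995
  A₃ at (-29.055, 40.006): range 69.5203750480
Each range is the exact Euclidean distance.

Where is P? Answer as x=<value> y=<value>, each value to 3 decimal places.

x=36.937 y=18.139

eq1: (x + 10.993)² + (y − 36.419)² = 51.2973881437²
eq2: (x + 27.412)² + (y − 35.267)² = 66.5893256995²
eq3: (x + 29.055)² + (y − 40.006)² = 69.5203750480²
eq3−eq1, eq3−eq2 (x²,y² cancel):
  36.124·x − 7.174·y = 1204.177065
  3.286·x − 9.478·y = -50.549778
det = 36.124·-9.478 − -7.174·3.286 = -318.809508
x = (1204.177065·-9.478 − -7.174·-50.549778) / -318.809508 = 36.936898
y = (36.124·-50.549778 − 1204.177065·3.286) / -318.809508 = 18.139315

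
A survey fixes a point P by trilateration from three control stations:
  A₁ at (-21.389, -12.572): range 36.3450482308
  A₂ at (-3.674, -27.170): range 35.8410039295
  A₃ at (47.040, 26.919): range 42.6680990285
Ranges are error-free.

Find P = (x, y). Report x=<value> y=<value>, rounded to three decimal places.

eq1: (x + 21.389)² + (y + 12.572)² = 36.3450482308²
eq2: (x + 3.674)² + (y + 27.170)² = 35.8410039295²
eq3: (x − 47.040)² + (y − 26.919)² = 42.6680990285²
eq2−eq1, eq2−eq3 (x²,y² cancel):
  -35.430·x + 29.196·y = -172.547639
  101.428·x + 108.178·y = 1649.697873
det = -35.430·108.178 − 29.196·101.428 = -6794.038428
x = (-172.547639·108.178 − 29.196·1649.697873) / -6794.038428 = 9.836629
y = (-35.430·1649.697873 − -172.547639·101.428) / -6794.038428 = 6.026995

x=9.837 y=6.027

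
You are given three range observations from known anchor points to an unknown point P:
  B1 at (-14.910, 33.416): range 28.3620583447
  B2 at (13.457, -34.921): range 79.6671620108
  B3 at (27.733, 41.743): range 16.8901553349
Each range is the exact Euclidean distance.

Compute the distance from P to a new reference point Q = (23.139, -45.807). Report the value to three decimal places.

91.315

eq1: (x + 14.910)² + (y − 33.416)² = 28.3620583447²
eq2: (x − 13.457)² + (y + 34.921)² = 79.6671620108²
eq3: (x − 27.733)² + (y − 41.743)² = 16.8901553349²
eq2−eq3, eq2−eq1 (x²,y² cancel):
  28.552·x + 153.328·y = 7172.609604
  -56.734·x + 136.674·y = 5480.820415
det = 28.552·136.674 − 153.328·-56.734 = 12601.226800
x = (7172.609604·136.674 − 153.328·5480.820415) / 12601.226800 = 11.105745
y = (28.552·5480.820415 − 7172.609604·-56.734) / 12601.226800 = 44.711458
|P − Q| = √((11.105745 − 23.139)² + (44.711458 − -45.807)²) = 91.314787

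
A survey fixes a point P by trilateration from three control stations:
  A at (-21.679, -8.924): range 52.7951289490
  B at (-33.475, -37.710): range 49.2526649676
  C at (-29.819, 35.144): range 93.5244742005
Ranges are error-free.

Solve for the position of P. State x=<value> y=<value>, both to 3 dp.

eq1: (x + 21.679)² + (y + 8.924)² = 52.7951289490²
eq2: (x + 33.475)² + (y + 37.710)² = 49.2526649676²
eq3: (x + 29.819)² + (y − 35.144)² = 93.5244742005²
eq2−eq3, eq2−eq1 (x²,y² cancel):
  7.312·x + 145.708·y = -6739.348496
  23.592·x + 57.572·y = -2354.503542
det = 7.312·57.572 − 145.708·23.592 = -3016.576672
x = (-6739.348496·57.572 − 145.708·-2354.503542) / -3016.576672 = 14.893628
y = (7.312·-2354.503542 − -6739.348496·23.592) / -3016.576672 = -46.999826

x=14.894 y=-47.000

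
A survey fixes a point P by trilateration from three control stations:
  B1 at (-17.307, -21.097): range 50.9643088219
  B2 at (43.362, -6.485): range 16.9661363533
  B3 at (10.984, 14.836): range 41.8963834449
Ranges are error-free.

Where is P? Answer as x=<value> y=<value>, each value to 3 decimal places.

x=33.653 y=-20.398

eq1: (x + 17.307)² + (y + 21.097)² = 50.9643088219²
eq2: (x − 43.362)² + (y + 6.485)² = 16.9661363533²
eq3: (x − 10.984)² + (y − 14.836)² = 41.8963834449²
eq2−eq3, eq2−eq1 (x²,y² cancel):
  -64.756·x + 42.642·y = -3049.020280
  -121.338·x − 29.224·y = -3487.213602
det = -64.756·-29.224 − 42.642·-121.338 = 7066.524340
x = (-3049.020280·-29.224 − 42.642·-3487.213602) / 7066.524340 = 33.652517
y = (-64.756·-3487.213602 − -3049.020280·-121.338) / 7066.524340 = -20.398149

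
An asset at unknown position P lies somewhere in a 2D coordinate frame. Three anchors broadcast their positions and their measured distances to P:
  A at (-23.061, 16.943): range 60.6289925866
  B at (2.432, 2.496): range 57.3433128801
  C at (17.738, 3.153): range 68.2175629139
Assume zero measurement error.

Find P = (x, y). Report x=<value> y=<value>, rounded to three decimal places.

eq1: (x + 23.061)² + (y − 16.943)² = 60.6289925866²
eq2: (x − 2.432)² + (y − 2.496)² = 57.3433128801²
eq3: (x − 17.738)² + (y − 3.153)² = 68.2175629139²
eq1−eq2, eq1−eq3 (x²,y² cancel):
  50.986·x − 28.894·y = -419.111120
  81.598·x − 27.580·y = -1472.058065
det = 50.986·-27.580 − -28.894·81.598 = 951.498732
x = (-419.111120·-27.580 − -28.894·-1472.058065) / 951.498732 = -32.553444
y = (50.986·-1472.058065 − -419.111120·81.598) / 951.498732 = -42.938285

x=-32.553 y=-42.938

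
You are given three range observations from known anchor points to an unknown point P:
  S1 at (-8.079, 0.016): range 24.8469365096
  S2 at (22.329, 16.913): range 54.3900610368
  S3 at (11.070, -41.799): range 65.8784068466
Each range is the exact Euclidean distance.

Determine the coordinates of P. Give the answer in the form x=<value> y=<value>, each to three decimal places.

eq1: (x + 8.079)² + (y − 0.016)² = 24.8469365096²
eq2: (x − 22.329)² + (y − 16.913)² = 54.3900610368²
eq3: (x − 11.070)² + (y + 41.799)² = 65.8784068466²
eq1−eq3, eq1−eq2 (x²,y² cancel):
  38.298·x − 83.630·y = -1918.163431
  60.816·x + 33.794·y = -1621.545173
det = 38.298·33.794 − -83.630·60.816 = 6380.284692
x = (-1918.163431·33.794 − -83.630·-1621.545173) / 6380.284692 = -31.414309
y = (38.298·-1621.545173 − -1918.163431·60.816) / 6380.284692 = 8.550260

x=-31.414 y=8.550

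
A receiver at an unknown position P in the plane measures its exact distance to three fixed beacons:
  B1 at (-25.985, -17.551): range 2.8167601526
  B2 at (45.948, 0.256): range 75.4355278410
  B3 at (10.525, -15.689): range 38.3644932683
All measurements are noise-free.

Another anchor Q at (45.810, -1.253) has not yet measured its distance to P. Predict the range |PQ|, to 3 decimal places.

eq1: (x + 25.985)² + (y + 17.551)² = 2.8167601526²
eq2: (x − 45.948)² + (y − 0.256)² = 75.4355278410²
eq3: (x − 10.525)² + (y + 15.689)² = 38.3644932683²
eq1−eq2, eq1−eq3 (x²,y² cancel):
  143.866·x + 35.614·y = -4554.558309
  73.020·x + 3.724·y = -2090.237686
det = 143.866·3.724 − 35.614·73.020 = -2064.777296
x = (-4554.558309·3.724 − 35.614·-2090.237686) / -2064.777296 = -27.838620
y = (143.866·-2090.237686 − -4554.558309·73.020) / -2064.777296 = -15.430096
|P − Q| = √((-27.838620 − 45.810)² + (-15.430096 − -1.253)²) = 75.000728

75.001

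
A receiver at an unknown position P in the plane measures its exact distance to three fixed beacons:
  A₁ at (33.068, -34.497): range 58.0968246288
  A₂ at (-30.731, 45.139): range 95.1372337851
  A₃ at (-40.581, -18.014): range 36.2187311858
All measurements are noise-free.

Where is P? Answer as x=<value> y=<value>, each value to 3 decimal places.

x=-23.009 y=-49.684

eq1: (x − 33.068)² + (y + 34.497)² = 58.0968246288²
eq2: (x + 30.731)² + (y − 45.139)² = 95.1372337851²
eq3: (x + 40.581)² + (y + 18.014)² = 36.2187311858²
eq1−eq3, eq1−eq2 (x²,y² cancel):
  -147.298·x + 32.966·y = 1751.230667
  -127.598·x + 159.272·y = -4977.464171
det = -147.298·159.272 − 32.966·-127.598 = -19254.051388
x = (1751.230667·159.272 − 32.966·-4977.464171) / -19254.051388 = -23.008617
y = (-147.298·-4977.464171 − 1751.230667·-127.598) / -19254.051388 = -49.684299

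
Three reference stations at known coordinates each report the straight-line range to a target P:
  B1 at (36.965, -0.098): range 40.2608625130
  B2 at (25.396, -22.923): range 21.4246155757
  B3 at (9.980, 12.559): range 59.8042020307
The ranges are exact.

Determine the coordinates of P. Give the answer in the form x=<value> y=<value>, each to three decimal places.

eq1: (x − 36.965)² + (y + 0.098)² = 40.2608625130²
eq2: (x − 25.396)² + (y + 22.923)² = 21.4246155757²
eq3: (x − 9.980)² + (y − 12.559)² = 59.8042020307²
eq3−eq1, eq3−eq2 (x²,y² cancel):
  53.970·x − 25.314·y = 3064.697478
  30.832·x − 70.964·y = 4030.620292
det = 53.970·-70.964 − -25.314·30.832 = -3049.445832
x = (3064.697478·-70.964 − -25.314·4030.620292) / -3049.445832 = 37.860017
y = (53.970·4030.620292 − 3064.697478·30.832) / -3049.445832 = -40.348913

x=37.860 y=-40.349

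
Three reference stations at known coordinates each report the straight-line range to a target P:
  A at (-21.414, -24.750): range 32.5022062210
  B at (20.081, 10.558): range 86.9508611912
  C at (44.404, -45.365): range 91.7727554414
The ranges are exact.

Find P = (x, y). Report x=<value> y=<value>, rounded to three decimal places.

eq1: (x + 21.414)² + (y + 24.750)² = 32.5022062210²
eq2: (x − 20.081)² + (y − 10.558)² = 86.9508611912²
eq3: (x − 44.404)² + (y + 45.365)² = 91.7727554414²
eq2−eq3, eq2−eq1 (x²,y² cancel):
  48.646·x − 111.846·y = 2653.194137
  -82.990·x − 70.616·y = 7060.462824
det = 48.646·-70.616 − -111.846·-82.990 = -12717.285476
x = (2653.194137·-70.616 − -111.846·7060.462824) / -12717.285476 = -47.362825
y = (48.646·7060.462824 − 2653.194137·-82.990) / -12717.285476 = -44.321711

x=-47.363 y=-44.322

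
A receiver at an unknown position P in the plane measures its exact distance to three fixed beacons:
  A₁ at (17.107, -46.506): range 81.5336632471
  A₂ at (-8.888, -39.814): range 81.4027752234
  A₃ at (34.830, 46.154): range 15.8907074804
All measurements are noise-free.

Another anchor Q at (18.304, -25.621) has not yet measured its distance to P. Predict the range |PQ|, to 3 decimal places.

eq1: (x − 17.107)² + (y + 46.506)² = 81.5336632471²
eq2: (x + 8.888)² + (y + 39.814)² = 81.4027752234²
eq3: (x − 34.830)² + (y − 46.154)² = 15.8907074804²
eq1−eq2, eq1−eq3 (x²,y² cancel):
  -51.990·x + 13.384·y = -769.979917
  35.446·x + 185.320·y = 7283.086789
det = -51.990·185.320 − 13.384·35.446 = -10109.196064
x = (-769.979917·185.320 − 13.384·7283.086789) / -10109.196064 = 23.757528
y = (-51.990·7283.086789 − -769.979917·35.446) / -10109.196064 = 34.755976
|P − Q| = √((23.757528 − 18.304)² + (34.755976 − -25.621)²) = 60.622769

60.623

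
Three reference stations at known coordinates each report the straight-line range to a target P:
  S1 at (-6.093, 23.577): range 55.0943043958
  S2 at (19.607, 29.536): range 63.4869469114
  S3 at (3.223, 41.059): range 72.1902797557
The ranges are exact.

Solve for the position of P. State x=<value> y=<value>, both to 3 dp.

x=0.761 y=-31.089

eq1: (x + 6.093)² + (y − 23.577)² = 55.0943043958²
eq2: (x − 19.607)² + (y − 29.536)² = 63.4869469114²
eq3: (x − 3.223)² + (y − 41.059)² = 72.1902797557²
eq1−eq3, eq1−eq2 (x²,y² cancel):
  18.632·x + 34.964·y = -1072.824482
  51.400·x + 11.918·y = -331.399884
det = 18.632·11.918 − 34.964·51.400 = -1575.093424
x = (-1072.824482·11.918 − 34.964·-331.399884) / -1575.093424 = 0.761134
y = (18.632·-331.399884 − -1072.824482·51.400) / -1575.093424 = -31.089290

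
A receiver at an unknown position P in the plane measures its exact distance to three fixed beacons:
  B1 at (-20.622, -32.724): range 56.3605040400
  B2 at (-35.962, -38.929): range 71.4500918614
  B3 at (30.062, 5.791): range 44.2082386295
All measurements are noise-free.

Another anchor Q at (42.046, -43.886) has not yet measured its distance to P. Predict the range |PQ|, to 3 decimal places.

eq1: (x + 20.622)² + (y + 32.724)² = 56.3605040400²
eq2: (x + 35.962)² + (y + 38.929)² = 71.4500918614²
eq3: (x − 30.062)² + (y − 5.791)² = 44.2082386295²
eq2−eq1, eq2−eq3 (x²,y² cancel):
  30.680·x + 12.410·y = 616.003786
  132.048·x + 89.440·y = 1279.274304
det = 30.680·89.440 − 12.410·132.048 = 1105.303520
x = (616.003786·89.440 − 12.410·1279.274304) / 1105.303520 = 35.483090
y = (30.680·1279.274304 − 616.003786·132.048) / 1105.303520 = -38.083596
|P − Q| = √((35.483090 − 42.046)² + (-38.083596 − -43.886)²) = 8.760119

8.760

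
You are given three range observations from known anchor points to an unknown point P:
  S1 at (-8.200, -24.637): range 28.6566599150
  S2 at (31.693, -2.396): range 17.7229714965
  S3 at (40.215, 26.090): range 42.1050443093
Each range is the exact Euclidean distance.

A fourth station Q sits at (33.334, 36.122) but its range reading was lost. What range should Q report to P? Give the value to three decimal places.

47.344

eq1: (x + 8.200)² + (y + 24.637)² = 28.6566599150²
eq2: (x − 31.693)² + (y + 2.396)² = 17.7229714965²
eq3: (x − 40.215)² + (y − 26.090)² = 42.1050443093²
eq2−eq1, eq2−eq3 (x²,y² cancel):
  -79.786·x − 44.482·y = -843.065735
  17.044·x + 56.972·y = -170.983778
det = -79.786·56.972 − -44.482·17.044 = -3787.416784
x = (-843.065735·56.972 − -44.482·-170.983778) / -3787.416784 = 14.689918
y = (-79.786·-170.983778 − -843.065735·17.044) / -3787.416784 = -7.395892
|P − Q| = √((14.689918 − 33.334)² + (-7.395892 − 36.122)²) = 47.343518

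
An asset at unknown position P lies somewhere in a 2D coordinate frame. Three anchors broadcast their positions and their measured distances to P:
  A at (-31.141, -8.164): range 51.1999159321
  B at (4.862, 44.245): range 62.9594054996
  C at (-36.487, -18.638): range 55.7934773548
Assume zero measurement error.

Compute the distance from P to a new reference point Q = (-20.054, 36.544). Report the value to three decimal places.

66.474

eq1: (x + 31.141)² + (y + 8.164)² = 51.1999159321²
eq2: (x − 4.862)² + (y − 44.245)² = 62.9594054996²
eq3: (x + 36.487)² + (y + 18.638)² = 55.7934773548²
eq1−eq3, eq1−eq2 (x²,y² cancel):
  -10.692·x − 20.948·y = 150.782712
  72.006·x + 104.818·y = -397.609057
det = -10.692·104.818 − -20.948·72.006 = 387.667632
x = (150.782712·104.818 − -20.948·-397.609057) / 387.667632 = 19.283601
y = (-10.692·-397.609057 − 150.782712·72.006) / 387.667632 = -17.040432
|P − Q| = √((19.283601 − -20.054)² + (-17.040432 − 36.544)²) = 66.473590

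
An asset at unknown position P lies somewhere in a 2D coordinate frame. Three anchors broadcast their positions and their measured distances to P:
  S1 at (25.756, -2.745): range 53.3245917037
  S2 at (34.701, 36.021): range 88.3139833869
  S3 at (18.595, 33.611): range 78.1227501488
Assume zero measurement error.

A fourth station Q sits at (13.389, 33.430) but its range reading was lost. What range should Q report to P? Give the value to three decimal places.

eq1: (x − 25.756)² + (y + 2.745)² = 53.3245917037²
eq2: (x − 34.701)² + (y − 36.021)² = 88.3139833869²
eq3: (x − 18.595)² + (y − 33.611)² = 78.1227501488²
eq3−eq1, eq3−eq2 (x²,y² cancel):
  14.322·x − 72.712·y = 2455.085225
  32.212·x + 4.820·y = -669.997075
det = 14.322·4.820 − -72.712·32.212 = 2411.230984
x = (2455.085225·4.820 − -72.712·-669.997075) / 2411.230984 = -15.296468
y = (14.322·-669.997075 − 2455.085225·32.212) / 2411.230984 = -36.777440
|P − Q| = √((-15.296468 − 13.389)² + (-36.777440 − 33.430)²) = 75.841550

75.842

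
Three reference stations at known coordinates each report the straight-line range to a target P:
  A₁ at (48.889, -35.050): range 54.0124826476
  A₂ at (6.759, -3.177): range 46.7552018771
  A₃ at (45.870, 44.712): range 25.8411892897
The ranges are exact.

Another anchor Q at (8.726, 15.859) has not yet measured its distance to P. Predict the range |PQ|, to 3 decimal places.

39.341

eq1: (x − 48.889)² + (y + 35.050)² = 54.0124826476²
eq2: (x − 6.759)² + (y + 3.177)² = 46.7552018771²
eq3: (x − 45.870)² + (y − 44.712)² = 25.8411892897²
eq3−eq2, eq3−eq1 (x²,y² cancel):
  -78.222·x − 95.778·y = -5565.724273
  6.038·x − 159.524·y = -2734.164241
det = -78.222·-159.524 − -95.778·6.038 = 13056.593892
x = (-5565.724273·-159.524 − -95.778·-2734.164241) / 13056.593892 = 47.944649
y = (-78.222·-2734.164241 − -5565.724273·6.038) / 13056.593892 = 18.954227
|P − Q| = √((47.944649 − 8.726)² + (18.954227 − 15.859)²) = 39.340601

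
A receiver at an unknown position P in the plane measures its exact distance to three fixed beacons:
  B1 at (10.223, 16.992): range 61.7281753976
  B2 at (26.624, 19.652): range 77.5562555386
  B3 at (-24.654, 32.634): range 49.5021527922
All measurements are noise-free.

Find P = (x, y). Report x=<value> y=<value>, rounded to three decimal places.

x=-43.696 y=-13.059

eq1: (x − 10.223)² + (y − 16.992)² = 61.7281753976²
eq2: (x − 26.624)² + (y − 19.652)² = 77.5562555386²
eq3: (x + 24.654)² + (y − 32.634)² = 49.5021527922²
eq3−eq2, eq3−eq1 (x²,y² cancel):
  102.556·x − 25.964·y = -4142.268834
  69.754·x − 31.284·y = -2639.464386
det = 102.556·-31.284 − -25.964·69.754 = -1397.269048
x = (-4142.268834·-31.284 − -25.964·-2639.464386) / -1397.269048 = -43.696441
y = (102.556·-2639.464386 − -4142.268834·69.754) / -1397.269048 = -13.058982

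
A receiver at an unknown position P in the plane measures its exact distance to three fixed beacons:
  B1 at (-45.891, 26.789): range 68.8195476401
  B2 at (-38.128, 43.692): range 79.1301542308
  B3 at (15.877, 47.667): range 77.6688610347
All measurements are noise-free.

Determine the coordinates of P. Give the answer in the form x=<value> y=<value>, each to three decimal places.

eq1: (x + 45.891)² + (y − 26.789)² = 68.8195476401²
eq2: (x + 38.128)² + (y − 43.692)² = 79.1301542308²
eq3: (x − 15.877)² + (y − 47.667)² = 77.6688610347²
eq3−eq2, eq3−eq1 (x²,y² cancel):
  -108.010·x − 7.950·y = 609.383896
  -123.536·x − 41.756·y = 1595.734221
det = -108.010·-41.756 − -7.950·-123.536 = 3527.954360
x = (609.383896·-41.756 − -7.950·1595.734221) / 3527.954360 = -3.616642
y = (-108.010·1595.734221 − 609.383896·-123.536) / 3527.954360 = -27.515777

x=-3.617 y=-27.516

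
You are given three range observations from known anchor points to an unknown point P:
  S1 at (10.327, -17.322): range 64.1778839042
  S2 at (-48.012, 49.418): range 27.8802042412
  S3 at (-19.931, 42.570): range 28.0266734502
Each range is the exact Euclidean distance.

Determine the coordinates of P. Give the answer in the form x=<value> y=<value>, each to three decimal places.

eq1: (x − 10.327)² + (y + 17.322)² = 64.1778839042²
eq2: (x + 48.012)² + (y − 49.418)² = 27.8802042412²
eq3: (x + 19.931)² + (y − 42.570)² = 28.0266734502²
eq1−eq3, eq1−eq2 (x²,y² cancel):
  -60.516·x + 119.784·y = 5136.057406
  -116.678·x + 133.480·y = 7682.087249
det = -60.516·133.480 − 119.784·-116.678 = 5898.481872
x = (5136.057406·133.480 − 119.784·7682.087249) / 5898.481872 = -39.778065
y = (-60.516·7682.087249 − 5136.057406·-116.678) / 5898.481872 = 22.781407

x=-39.778 y=22.781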